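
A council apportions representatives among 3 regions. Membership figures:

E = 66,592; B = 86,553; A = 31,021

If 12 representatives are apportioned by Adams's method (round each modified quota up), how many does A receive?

Standard divisor 184166/12 ≈ 15347.167; standard quotas: E 4.339, B 5.640, A 2.021.
Rounding up gives 5, 6, 3 = 14 seats, so the divisor must be adjusted.
With modified divisor 17000: modified quotas E 3.917, B 5.091, A 1.825.
Rounding up: E 4, B 6, A 2 (total 12).
A receives 2.

2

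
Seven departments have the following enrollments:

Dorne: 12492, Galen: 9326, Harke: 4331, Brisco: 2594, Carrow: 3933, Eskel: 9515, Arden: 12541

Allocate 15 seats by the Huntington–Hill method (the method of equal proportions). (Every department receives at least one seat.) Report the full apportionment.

Dorne=3; Galen=3; Harke=1; Brisco=1; Carrow=1; Eskel=3; Arden=3

With divisor 3714: modified quotas Dorne 3.363, Galen 2.511, Harke 1.166, Brisco 0.698, Carrow 1.059, Eskel 2.562, Arden 3.377.
Geometric-mean thresholds: Dorne √(3·4)=3.464, Galen √(2·3)=2.449, Harke √(1·2)=1.414, Brisco (min 1), Carrow √(1·2)=1.414, Eskel √(2·3)=2.449, Arden √(3·4)=3.464.
Each quota rounded against its threshold gives Dorne 3, Galen 3, Harke 1, Brisco 1, Carrow 1, Eskel 3, Arden 3 (total 15).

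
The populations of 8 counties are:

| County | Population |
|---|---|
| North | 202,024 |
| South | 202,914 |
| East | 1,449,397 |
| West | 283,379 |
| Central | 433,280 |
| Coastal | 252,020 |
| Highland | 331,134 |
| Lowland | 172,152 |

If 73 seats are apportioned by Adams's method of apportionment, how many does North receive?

5

Standard divisor 3326300/73 ≈ 45565.753; standard quotas: North 4.434, South 4.453, East 31.809, West 6.219, Central 9.509, Coastal 5.531, Highland 7.267, Lowland 3.778.
Rounding up gives 5, 5, 32, 7, 10, 6, 8, 4 = 77 seats, so the divisor must be adjusted.
With modified divisor 48261.9: modified quotas North 4.186, South 4.204, East 30.032, West 5.872, Central 8.978, Coastal 5.222, Highland 6.861, Lowland 3.567.
Rounding up: North 5, South 5, East 31, West 6, Central 9, Coastal 6, Highland 7, Lowland 4 (total 73).
North receives 5.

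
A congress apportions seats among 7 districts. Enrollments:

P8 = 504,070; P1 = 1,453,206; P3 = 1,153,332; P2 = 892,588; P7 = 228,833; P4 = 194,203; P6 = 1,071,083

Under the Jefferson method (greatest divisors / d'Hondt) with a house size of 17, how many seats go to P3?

4

Standard divisor 5497315/17 ≈ 323371.471; standard quotas: P8 1.559, P1 4.494, P3 3.567, P2 2.760, P7 0.708, P4 0.601, P6 3.312.
Rounding down gives 1, 4, 3, 2, 0, 0, 3 = 13 seats, so the divisor must be adjusted.
With modified divisor 259900: modified quotas P8 1.939, P1 5.591, P3 4.438, P2 3.434, P7 0.880, P4 0.747, P6 4.121.
Rounding down: P8 1, P1 5, P3 4, P2 3, P7 0, P4 0, P6 4 (total 17).
P3 receives 4.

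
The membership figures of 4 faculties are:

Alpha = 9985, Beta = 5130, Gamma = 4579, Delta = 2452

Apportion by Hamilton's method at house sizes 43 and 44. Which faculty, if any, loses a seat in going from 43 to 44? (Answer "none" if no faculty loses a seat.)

At 43 seats: Alpha 19, Beta 10, Gamma 9, Delta 5.
At 44 seats: Alpha 20, Beta 10, Gamma 9, Delta 5.
No faculty's allocation decreased.

none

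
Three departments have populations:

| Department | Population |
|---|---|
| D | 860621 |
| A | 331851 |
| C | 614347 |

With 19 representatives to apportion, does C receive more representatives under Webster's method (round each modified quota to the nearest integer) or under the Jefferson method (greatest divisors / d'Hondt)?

Webster: D 9, A 4, C 6.
Jefferson: D 9, A 3, C 7.
C gets 6 under Webster and 7 under Jefferson.

Jefferson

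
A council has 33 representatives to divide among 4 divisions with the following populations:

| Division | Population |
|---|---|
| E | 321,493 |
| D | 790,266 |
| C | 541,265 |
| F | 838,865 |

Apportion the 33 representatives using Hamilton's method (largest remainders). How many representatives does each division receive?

E 4, D 11, C 7, F 11

Total 2491889; standard divisor 2491889/33 ≈ 75511.788.
Standard quotas: E 4.2575, D 10.4655, C 7.1680, F 11.1091.
Lower quotas: E 4, D 10, C 7, F 11 (sum 32, leaving 1 seat).
Remainders in descending order: D 0.4655, E 0.2575, C 0.1680, F 0.1091.
The surplus seat goes to D.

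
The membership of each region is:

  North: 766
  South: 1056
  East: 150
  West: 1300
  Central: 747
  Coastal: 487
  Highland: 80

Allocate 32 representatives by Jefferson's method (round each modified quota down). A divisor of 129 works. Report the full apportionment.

With modified divisor 129: modified quotas North 5.938, South 8.186, East 1.163, West 10.078, Central 5.791, Coastal 3.775, Highland 0.620.
Rounding down: North 5, South 8, East 1, West 10, Central 5, Coastal 3, Highland 0 (total 32).

North 5; South 8; East 1; West 10; Central 5; Coastal 3; Highland 0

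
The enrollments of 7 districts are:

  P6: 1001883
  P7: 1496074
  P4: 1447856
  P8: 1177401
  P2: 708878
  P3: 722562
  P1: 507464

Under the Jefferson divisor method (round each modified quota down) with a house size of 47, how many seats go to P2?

4

Standard divisor 7062118/47 ≈ 150257.83; standard quotas: P6 6.668, P7 9.957, P4 9.636, P8 7.836, P2 4.718, P3 4.809, P1 3.377.
Rounding down gives 6, 9, 9, 7, 4, 4, 3 = 42 seats, so the divisor must be adjusted.
With modified divisor 142500: modified quotas P6 7.031, P7 10.499, P4 10.160, P8 8.262, P2 4.975, P3 5.071, P1 3.561.
Rounding down: P6 7, P7 10, P4 10, P8 8, P2 4, P3 5, P1 3 (total 47).
P2 receives 4.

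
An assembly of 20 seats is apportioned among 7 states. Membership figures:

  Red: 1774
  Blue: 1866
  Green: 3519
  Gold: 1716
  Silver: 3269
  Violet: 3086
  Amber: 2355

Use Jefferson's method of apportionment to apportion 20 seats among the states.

Standard divisor 17585/20 ≈ 879.25; standard quotas: Red 2.018, Blue 2.122, Green 4.002, Gold 1.952, Silver 3.718, Violet 3.510, Amber 2.678.
Rounding down gives 2, 2, 4, 1, 3, 3, 2 = 17 seats, so the divisor must be adjusted.
With modified divisor 778: modified quotas Red 2.280, Blue 2.398, Green 4.523, Gold 2.206, Silver 4.202, Violet 3.967, Amber 3.027.
Rounding down: Red 2, Blue 2, Green 4, Gold 2, Silver 4, Violet 3, Amber 3 (total 20).

Red 2, Blue 2, Green 4, Gold 2, Silver 4, Violet 3, Amber 3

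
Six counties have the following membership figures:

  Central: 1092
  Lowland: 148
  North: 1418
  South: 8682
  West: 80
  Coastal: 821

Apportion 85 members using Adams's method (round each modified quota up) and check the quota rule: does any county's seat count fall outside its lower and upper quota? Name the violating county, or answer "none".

Standard quotas: Central 7.583, Lowland 1.028, North 9.846, South 60.287, West 0.556, Coastal 5.701.
Adams allocation: Central 8, Lowland 1, North 10, South 59, West 1, Coastal 6.
South has quota 60.287 (lower 60, upper 61) but receives 59 — outside the quota interval.

South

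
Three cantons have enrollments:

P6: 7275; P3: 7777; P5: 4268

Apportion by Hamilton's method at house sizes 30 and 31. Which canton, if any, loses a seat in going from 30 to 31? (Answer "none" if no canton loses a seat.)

none

At 30 seats: P6 11, P3 12, P5 7.
At 31 seats: P6 12, P3 12, P5 7.
No canton's allocation decreased.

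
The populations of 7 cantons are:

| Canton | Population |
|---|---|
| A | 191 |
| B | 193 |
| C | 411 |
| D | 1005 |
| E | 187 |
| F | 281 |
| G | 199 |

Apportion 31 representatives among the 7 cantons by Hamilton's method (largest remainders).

A: 2; B: 2; C: 5; D: 13; E: 2; F: 4; G: 3

The standard divisor is 2467/31 ≈ 79.581.
Standard quotas: A 2.400, B 2.425, C 5.165, D 12.629, E 2.350, F 3.531, G 2.501.
Lower quotas: A 2, B 2, C 5, D 12, E 2, F 3, G 2 (sum 28, leaving 3 seats).
Remainders in descending order: D 0.629, F 0.531, G 0.501, B 0.425, A 0.400, E 0.350, C 0.165.
The surplus seats go to D, F, G.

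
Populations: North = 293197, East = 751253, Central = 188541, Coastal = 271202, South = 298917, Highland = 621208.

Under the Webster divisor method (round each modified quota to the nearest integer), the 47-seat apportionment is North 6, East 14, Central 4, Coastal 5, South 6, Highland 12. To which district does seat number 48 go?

Priority for the next seat is population ÷ (current seats + 0.5).
Priorities: North 45107.231, East 51810.552, Central 41898.000, Coastal 49309.455, South 45987.231, Highland 49696.640.
Highest priority: East.

East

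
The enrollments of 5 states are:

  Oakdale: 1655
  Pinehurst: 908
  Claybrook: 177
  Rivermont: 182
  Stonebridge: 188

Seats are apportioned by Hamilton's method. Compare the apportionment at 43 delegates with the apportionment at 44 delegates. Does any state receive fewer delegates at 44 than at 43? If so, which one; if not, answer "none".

At 43 seats: Oakdale 23, Pinehurst 13, Claybrook 2, Rivermont 2, Stonebridge 3.
At 44 seats: Oakdale 23, Pinehurst 13, Claybrook 2, Rivermont 3, Stonebridge 3.
No state's allocation decreased.

none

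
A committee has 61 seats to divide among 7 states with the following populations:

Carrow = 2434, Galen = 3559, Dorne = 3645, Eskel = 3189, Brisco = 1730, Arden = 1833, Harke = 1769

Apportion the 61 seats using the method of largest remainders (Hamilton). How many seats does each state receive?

Carrow: 8, Galen: 12, Dorne: 12, Eskel: 11, Brisco: 6, Arden: 6, Harke: 6

The standard divisor is 18159/61 ≈ 297.689.
Standard quotas: Carrow 8.176, Galen 11.955, Dorne 12.244, Eskel 10.713, Brisco 5.811, Arden 6.157, Harke 5.942.
Lower quotas: Carrow 8, Galen 11, Dorne 12, Eskel 10, Brisco 5, Arden 6, Harke 5 (sum 57, leaving 4 seats).
Remainders in descending order: Galen 0.955, Harke 0.942, Brisco 0.811, Eskel 0.713, Dorne 0.244, Carrow 0.176, Arden 0.157.
Largest remainders: Galen, Harke, Brisco, Eskel receive the extra seats.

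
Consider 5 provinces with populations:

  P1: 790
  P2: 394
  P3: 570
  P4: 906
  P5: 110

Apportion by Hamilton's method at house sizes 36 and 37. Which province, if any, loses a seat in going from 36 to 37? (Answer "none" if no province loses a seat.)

P5

At 36 seats: P1 10, P2 5, P3 7, P4 12, P5 2.
At 37 seats: P1 11, P2 5, P3 8, P4 12, P5 1.
P5 drops from 2 to 1.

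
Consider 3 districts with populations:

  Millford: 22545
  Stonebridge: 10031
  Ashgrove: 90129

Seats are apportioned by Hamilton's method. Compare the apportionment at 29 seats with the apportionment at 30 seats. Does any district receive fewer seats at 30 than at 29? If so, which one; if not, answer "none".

At 29 seats: Millford 5, Stonebridge 3, Ashgrove 21.
At 30 seats: Millford 6, Stonebridge 2, Ashgrove 22.
Stonebridge drops from 3 to 2.

Stonebridge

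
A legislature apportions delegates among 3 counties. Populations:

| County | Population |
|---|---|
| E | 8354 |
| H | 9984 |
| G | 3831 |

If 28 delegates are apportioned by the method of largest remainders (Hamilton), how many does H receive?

13

Total 22169; standard divisor 22169/28 ≈ 791.75.
Standard quotas: E 10.5513, H 12.6100, G 4.8386.
Lower quotas: E 10, H 12, G 4 (sum 26, leaving 2 seats).
Remainders in descending order: G 0.8386, H 0.6100, E 0.5513.
The surplus seats go to G, H.
H receives 13.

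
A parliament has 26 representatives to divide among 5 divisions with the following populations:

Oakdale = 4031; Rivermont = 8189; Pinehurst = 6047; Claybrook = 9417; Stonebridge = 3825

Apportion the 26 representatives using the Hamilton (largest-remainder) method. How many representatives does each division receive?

Total 31509; standard divisor 31509/26 ≈ 1211.885.
Standard quotas: Oakdale 3.3262, Rivermont 6.7572, Pinehurst 4.9897, Claybrook 7.7705, Stonebridge 3.1562.
Lower quotas: Oakdale 3, Rivermont 6, Pinehurst 4, Claybrook 7, Stonebridge 3 (sum 23, leaving 3 seats).
Remainders in descending order: Pinehurst 0.9897, Claybrook 0.7705, Rivermont 0.7572, Oakdale 0.3262, Stonebridge 0.1562.
The surplus seats go to Pinehurst, Claybrook, Rivermont.

Oakdale 3, Rivermont 7, Pinehurst 5, Claybrook 8, Stonebridge 3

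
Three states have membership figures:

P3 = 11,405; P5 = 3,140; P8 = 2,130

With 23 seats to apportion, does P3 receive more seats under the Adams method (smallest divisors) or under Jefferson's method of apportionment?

Jefferson

Adams: P3 15, P5 5, P8 3.
Jefferson: P3 16, P5 4, P8 3.
P3 gets 15 under Adams and 16 under Jefferson.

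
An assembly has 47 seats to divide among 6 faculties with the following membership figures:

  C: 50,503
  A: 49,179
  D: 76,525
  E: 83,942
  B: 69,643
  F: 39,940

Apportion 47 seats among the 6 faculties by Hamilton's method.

The standard divisor is 369732/47 ≈ 7866.638.
Standard quotas: C 6.4199, A 6.2516, D 9.7278, E 10.6706, B 8.8530, F 5.0771.
Lower quotas: C 6, A 6, D 9, E 10, B 8, F 5 (sum 44, leaving 3 seats).
Remainders in descending order: B 0.8530, D 0.7278, E 0.6706, C 0.4199, A 0.2516, F 0.0771.
Largest remainders: B, D, E receive the extra seats.

C 6, A 6, D 10, E 11, B 9, F 5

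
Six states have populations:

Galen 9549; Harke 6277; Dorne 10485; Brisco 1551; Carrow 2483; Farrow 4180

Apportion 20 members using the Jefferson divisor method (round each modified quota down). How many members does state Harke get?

4

Standard divisor 34525/20 ≈ 1726.25; standard quotas: Galen 5.532, Harke 3.636, Dorne 6.074, Brisco 0.898, Carrow 1.438, Farrow 2.421.
Rounding down gives 5, 3, 6, 0, 1, 2 = 17 seats, so the divisor must be adjusted.
With modified divisor 1520: modified quotas Galen 6.282, Harke 4.130, Dorne 6.898, Brisco 1.020, Carrow 1.634, Farrow 2.750.
Rounding down: Galen 6, Harke 4, Dorne 6, Brisco 1, Carrow 1, Farrow 2 (total 20).
Harke receives 4.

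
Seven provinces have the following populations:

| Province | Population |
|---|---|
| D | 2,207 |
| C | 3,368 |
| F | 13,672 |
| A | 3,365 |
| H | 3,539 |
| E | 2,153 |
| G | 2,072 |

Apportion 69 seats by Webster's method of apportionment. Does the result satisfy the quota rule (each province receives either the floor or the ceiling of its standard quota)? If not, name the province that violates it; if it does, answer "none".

Standard quotas: D 5.013, C 7.651, F 31.056, A 7.644, H 8.039, E 4.891, G 4.707.
Webster allocation: D 5, C 8, F 30, A 8, H 8, E 5, G 5.
F has quota 31.056 (lower 31, upper 32) but receives 30 — outside the quota interval.

F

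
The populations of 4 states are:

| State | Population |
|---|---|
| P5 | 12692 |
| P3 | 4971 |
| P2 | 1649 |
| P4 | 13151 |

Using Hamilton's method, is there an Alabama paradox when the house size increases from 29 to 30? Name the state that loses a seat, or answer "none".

At 29 seats: P5 11, P3 4, P2 2, P4 12.
At 30 seats: P5 12, P3 5, P2 1, P4 12.
P2 drops from 2 to 1.

P2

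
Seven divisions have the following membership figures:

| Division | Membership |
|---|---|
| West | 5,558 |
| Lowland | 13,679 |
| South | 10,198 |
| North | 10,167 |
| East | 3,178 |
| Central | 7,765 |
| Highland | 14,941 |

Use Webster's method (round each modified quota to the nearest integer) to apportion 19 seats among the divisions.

Standard divisor 65486/19 ≈ 3446.632; standard quotas: West 1.613, Lowland 3.969, South 2.959, North 2.950, East 0.922, Central 2.253, Highland 4.335.
Rounding to the nearest integer gives West 2, Lowland 4, South 3, North 3, East 1, Central 2, Highland 4 — total 19, matching the house size, so no adjustment is needed.

West 2, Lowland 4, South 3, North 3, East 1, Central 2, Highland 4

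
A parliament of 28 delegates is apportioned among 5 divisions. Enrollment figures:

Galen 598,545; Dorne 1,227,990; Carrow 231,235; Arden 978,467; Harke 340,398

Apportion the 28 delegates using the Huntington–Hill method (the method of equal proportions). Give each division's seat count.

Galen 5; Dorne 10; Carrow 2; Arden 8; Harke 3

With divisor 123263: modified quotas Galen 4.856, Dorne 9.962, Carrow 1.876, Arden 7.938, Harke 2.762.
Geometric-mean thresholds: Galen √(4·5)=4.472, Dorne √(9·10)=9.487, Carrow √(1·2)=1.414, Arden √(7·8)=7.483, Harke √(2·3)=2.449.
Each quota rounded against its threshold gives Galen 5, Dorne 10, Carrow 2, Arden 8, Harke 3 (total 28).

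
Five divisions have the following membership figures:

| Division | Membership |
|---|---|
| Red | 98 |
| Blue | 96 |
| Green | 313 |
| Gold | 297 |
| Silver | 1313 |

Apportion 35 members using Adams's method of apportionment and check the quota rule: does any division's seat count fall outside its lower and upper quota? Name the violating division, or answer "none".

none

Standard quotas: Red 1.620, Blue 1.587, Green 5.175, Gold 4.910, Silver 21.708.
Adams allocation: Red 2, Blue 2, Green 5, Gold 5, Silver 21.
Every allocation lies between the lower and upper quota.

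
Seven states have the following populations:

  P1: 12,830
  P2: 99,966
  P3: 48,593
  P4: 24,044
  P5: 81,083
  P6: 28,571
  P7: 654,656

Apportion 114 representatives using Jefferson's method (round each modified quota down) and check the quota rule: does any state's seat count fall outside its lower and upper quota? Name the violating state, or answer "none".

P7

Standard quotas: P1 1.540, P2 11.999, P3 5.833, P4 2.886, P5 9.733, P6 3.429, P7 78.580.
Jefferson allocation: P1 1, P2 12, P3 6, P4 2, P5 10, P6 3, P7 80.
P7 has quota 78.580 (lower 78, upper 79) but receives 80 — outside the quota interval.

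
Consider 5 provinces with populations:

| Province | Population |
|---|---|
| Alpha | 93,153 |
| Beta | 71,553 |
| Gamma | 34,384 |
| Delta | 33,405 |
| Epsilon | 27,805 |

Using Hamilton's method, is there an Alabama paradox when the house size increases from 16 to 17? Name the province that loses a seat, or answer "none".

At 16 seats: Alpha 6, Beta 4, Gamma 2, Delta 2, Epsilon 2.
At 17 seats: Alpha 6, Beta 5, Gamma 2, Delta 2, Epsilon 2.
No province's allocation decreased.

none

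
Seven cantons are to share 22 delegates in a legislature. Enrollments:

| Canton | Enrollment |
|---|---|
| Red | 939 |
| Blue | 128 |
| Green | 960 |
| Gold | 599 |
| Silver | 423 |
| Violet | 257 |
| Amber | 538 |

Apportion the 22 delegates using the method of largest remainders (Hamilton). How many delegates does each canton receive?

Red 5, Blue 1, Green 6, Gold 3, Silver 2, Violet 2, Amber 3

The standard divisor is 3844/22 ≈ 174.727.
Standard quotas: Red 5.374, Blue 0.733, Green 5.494, Gold 3.428, Silver 2.421, Violet 1.471, Amber 3.079.
Lower quotas: Red 5, Blue 0, Green 5, Gold 3, Silver 2, Violet 1, Amber 3 (sum 19, leaving 3 seats).
Remainders in descending order: Blue 0.733, Green 0.494, Violet 0.471, Gold 0.428, Silver 0.421, Red 0.374, Amber 0.079.
The surplus seats go to Blue, Green, Violet.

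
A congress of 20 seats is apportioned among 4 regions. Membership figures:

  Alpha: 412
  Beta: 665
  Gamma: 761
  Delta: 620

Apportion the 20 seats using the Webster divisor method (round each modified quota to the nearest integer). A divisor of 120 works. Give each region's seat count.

With modified divisor 120: modified quotas Alpha 3.433, Beta 5.542, Gamma 6.342, Delta 5.167.
Rounding to the nearest integer: Alpha 3, Beta 6, Gamma 6, Delta 5 (total 20).

Alpha=3, Beta=6, Gamma=6, Delta=5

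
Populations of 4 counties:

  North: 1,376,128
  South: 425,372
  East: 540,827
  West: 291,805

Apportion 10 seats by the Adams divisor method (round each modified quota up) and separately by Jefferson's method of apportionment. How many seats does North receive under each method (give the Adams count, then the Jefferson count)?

5 and 6

Adams: North 5, South 2, East 2, West 1.
Jefferson: North 6, South 1, East 2, West 1.
North gets 5 under Adams and 6 under Jefferson.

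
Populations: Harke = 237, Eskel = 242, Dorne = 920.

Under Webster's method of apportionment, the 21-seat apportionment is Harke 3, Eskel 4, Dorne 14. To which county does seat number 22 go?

Priority for the next seat is population ÷ (current seats + 0.5).
Priorities: Harke 67.714, Eskel 53.778, Dorne 63.448.
Highest priority: Harke.

Harke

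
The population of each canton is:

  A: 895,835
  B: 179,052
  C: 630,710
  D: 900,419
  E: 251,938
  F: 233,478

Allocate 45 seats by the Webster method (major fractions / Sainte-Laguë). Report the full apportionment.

A: 13; B: 3; C: 9; D: 13; E: 4; F: 3

Standard divisor 3091432/45 ≈ 68698.489; standard quotas: A 13.040, B 2.606, C 9.181, D 13.107, E 3.667, F 3.399.
Rounding to the nearest integer gives A 13, B 3, C 9, D 13, E 4, F 3 — total 45, matching the house size, so no adjustment is needed.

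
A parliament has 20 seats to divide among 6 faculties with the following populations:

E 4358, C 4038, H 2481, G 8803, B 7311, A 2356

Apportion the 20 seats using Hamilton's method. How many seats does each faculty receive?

E 3, C 3, H 2, G 6, B 5, A 1

The standard divisor is 29347/20 ≈ 1467.35.
Standard quotas: E 2.9700, C 2.7519, H 1.6908, G 5.9993, B 4.9825, A 1.6056.
Lower quotas: E 2, C 2, H 1, G 5, B 4, A 1 (sum 15, leaving 5 seats).
Remainders in descending order: G 0.9993, B 0.9825, E 0.9700, C 0.7519, H 0.6908, A 0.6056.
Largest remainders: G, B, E, C, H receive the extra seats.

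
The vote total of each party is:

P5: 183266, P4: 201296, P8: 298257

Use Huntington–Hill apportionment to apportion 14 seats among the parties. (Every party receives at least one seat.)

With divisor 49463: modified quotas P5 3.705, P4 4.070, P8 6.030.
Geometric-mean thresholds: P5 √(3·4)=3.464, P4 √(4·5)=4.472, P8 √(6·7)=6.481.
Each quota rounded against its threshold gives P5 4, P4 4, P8 6 (total 14).

P5: 4, P4: 4, P8: 6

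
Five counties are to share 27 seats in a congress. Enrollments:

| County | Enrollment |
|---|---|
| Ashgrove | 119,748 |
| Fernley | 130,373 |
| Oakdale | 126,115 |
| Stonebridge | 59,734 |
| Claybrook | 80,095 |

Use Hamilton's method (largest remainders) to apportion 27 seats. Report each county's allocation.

Total 516065; standard divisor 516065/27 ≈ 19113.519.
Standard quotas: Ashgrove 6.2651, Fernley 6.8210, Oakdale 6.5982, Stonebridge 3.1252, Claybrook 4.1905.
Lower quotas: Ashgrove 6, Fernley 6, Oakdale 6, Stonebridge 3, Claybrook 4 (sum 25, leaving 2 seats).
Remainders in descending order: Fernley 0.8210, Oakdale 0.5982, Ashgrove 0.2651, Claybrook 0.1905, Stonebridge 0.1252.
Largest remainders: Fernley, Oakdale receive the extra seats.

Ashgrove 6; Fernley 7; Oakdale 7; Stonebridge 3; Claybrook 4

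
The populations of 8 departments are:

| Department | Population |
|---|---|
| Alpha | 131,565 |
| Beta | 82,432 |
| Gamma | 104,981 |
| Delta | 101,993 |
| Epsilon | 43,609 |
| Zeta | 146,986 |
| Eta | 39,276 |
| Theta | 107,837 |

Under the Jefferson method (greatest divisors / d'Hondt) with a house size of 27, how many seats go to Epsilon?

1

Standard divisor 758679/27 ≈ 28099.222; standard quotas: Alpha 4.682, Beta 2.934, Gamma 3.736, Delta 3.630, Epsilon 1.552, Zeta 5.231, Eta 1.398, Theta 3.838.
Rounding down gives 4, 2, 3, 3, 1, 5, 1, 3 = 22 seats, so the divisor must be adjusted.
With modified divisor 25000: modified quotas Alpha 5.263, Beta 3.297, Gamma 4.199, Delta 4.080, Epsilon 1.744, Zeta 5.879, Eta 1.571, Theta 4.313.
Rounding down: Alpha 5, Beta 3, Gamma 4, Delta 4, Epsilon 1, Zeta 5, Eta 1, Theta 4 (total 27).
Epsilon receives 1.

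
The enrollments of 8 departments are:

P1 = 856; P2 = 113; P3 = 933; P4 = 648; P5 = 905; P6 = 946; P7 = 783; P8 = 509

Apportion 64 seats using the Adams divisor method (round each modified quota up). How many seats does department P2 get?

Standard divisor 5693/64 ≈ 88.953; standard quotas: P1 9.623, P2 1.270, P3 10.489, P4 7.285, P5 10.174, P6 10.635, P7 8.802, P8 5.722.
Rounding up gives 10, 2, 11, 8, 11, 11, 9, 6 = 68 seats, so the divisor must be adjusted.
With modified divisor 94.9: modified quotas P1 9.020, P2 1.191, P3 9.831, P4 6.828, P5 9.536, P6 9.968, P7 8.251, P8 5.364.
Rounding up: P1 10, P2 2, P3 10, P4 7, P5 10, P6 10, P7 9, P8 6 (total 64).
P2 receives 2.

2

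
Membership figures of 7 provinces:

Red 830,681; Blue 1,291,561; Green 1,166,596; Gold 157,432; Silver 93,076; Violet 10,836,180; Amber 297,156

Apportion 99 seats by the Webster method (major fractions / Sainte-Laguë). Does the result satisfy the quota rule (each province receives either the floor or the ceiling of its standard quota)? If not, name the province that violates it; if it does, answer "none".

Violet

Standard quotas: Red 5.605, Blue 8.714, Green 7.871, Gold 1.062, Silver 0.628, Violet 73.114, Amber 2.005.
Webster allocation: Red 6, Blue 9, Green 8, Gold 1, Silver 1, Violet 72, Amber 2.
Violet has quota 73.114 (lower 73, upper 74) but receives 72 — outside the quota interval.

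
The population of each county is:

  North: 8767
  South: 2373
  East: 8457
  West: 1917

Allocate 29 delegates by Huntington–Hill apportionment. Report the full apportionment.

With divisor 750: modified quotas North 11.689, South 3.164, East 11.276, West 2.556.
Geometric-mean thresholds: North √(11·12)=11.489, South √(3·4)=3.464, East √(11·12)=11.489, West √(2·3)=2.449.
Each quota rounded against its threshold gives North 12, South 3, East 11, West 3 (total 29).

North 12; South 3; East 11; West 3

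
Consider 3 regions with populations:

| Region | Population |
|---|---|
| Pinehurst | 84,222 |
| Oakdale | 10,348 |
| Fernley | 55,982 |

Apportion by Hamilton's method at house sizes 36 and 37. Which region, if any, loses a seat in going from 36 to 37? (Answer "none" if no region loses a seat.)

At 36 seats: Pinehurst 20, Oakdale 3, Fernley 13.
At 37 seats: Pinehurst 21, Oakdale 2, Fernley 14.
Oakdale drops from 3 to 2.

Oakdale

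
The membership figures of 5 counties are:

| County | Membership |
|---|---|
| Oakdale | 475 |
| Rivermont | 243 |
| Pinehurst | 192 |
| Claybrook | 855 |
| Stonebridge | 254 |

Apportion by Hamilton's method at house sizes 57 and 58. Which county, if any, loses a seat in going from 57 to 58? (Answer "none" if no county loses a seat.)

Pinehurst

At 57 seats: Oakdale 13, Rivermont 7, Pinehurst 6, Claybrook 24, Stonebridge 7.
At 58 seats: Oakdale 14, Rivermont 7, Pinehurst 5, Claybrook 25, Stonebridge 7.
Pinehurst drops from 6 to 5.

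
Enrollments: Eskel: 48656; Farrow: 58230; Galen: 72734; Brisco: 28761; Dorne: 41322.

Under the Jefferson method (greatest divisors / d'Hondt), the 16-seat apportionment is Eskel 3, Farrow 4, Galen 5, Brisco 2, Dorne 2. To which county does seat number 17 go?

Priority for the next seat is population ÷ (current seats + 1).
Priorities: Eskel 12164.000, Farrow 11646.000, Galen 12122.333, Brisco 9587.000, Dorne 13774.000.
Highest priority: Dorne.

Dorne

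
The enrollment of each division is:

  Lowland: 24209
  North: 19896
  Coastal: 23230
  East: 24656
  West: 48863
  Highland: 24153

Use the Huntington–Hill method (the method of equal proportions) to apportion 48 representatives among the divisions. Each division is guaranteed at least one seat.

Lowland 7; North 6; Coastal 7; East 7; West 14; Highland 7

With divisor 3478: modified quotas Lowland 6.961, North 5.721, Coastal 6.679, East 7.089, West 14.049, Highland 6.945.
Geometric-mean thresholds: Lowland √(6·7)=6.481, North √(5·6)=5.477, Coastal √(6·7)=6.481, East √(7·8)=7.483, West √(14·15)=14.491, Highland √(6·7)=6.481.
Each quota rounded against its threshold gives Lowland 7, North 6, Coastal 7, East 7, West 14, Highland 7 (total 48).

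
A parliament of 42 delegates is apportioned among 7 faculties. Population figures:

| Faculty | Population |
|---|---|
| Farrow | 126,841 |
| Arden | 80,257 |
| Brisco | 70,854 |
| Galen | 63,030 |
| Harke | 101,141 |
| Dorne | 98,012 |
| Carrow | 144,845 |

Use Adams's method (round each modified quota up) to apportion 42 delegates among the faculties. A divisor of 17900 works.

With modified divisor 17900: modified quotas Farrow 7.086, Arden 4.484, Brisco 3.958, Galen 3.521, Harke 5.650, Dorne 5.476, Carrow 8.092.
Rounding up: Farrow 8, Arden 5, Brisco 4, Galen 4, Harke 6, Dorne 6, Carrow 9 (total 42).

Farrow: 8, Arden: 5, Brisco: 4, Galen: 4, Harke: 6, Dorne: 6, Carrow: 9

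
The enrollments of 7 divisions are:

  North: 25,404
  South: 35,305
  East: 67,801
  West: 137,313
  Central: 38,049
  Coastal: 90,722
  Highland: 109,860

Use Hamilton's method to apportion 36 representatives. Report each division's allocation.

North 2; South 2; East 5; West 10; Central 3; Coastal 6; Highland 8

The standard divisor is 504454/36 ≈ 14012.611.
Standard quotas: North 1.8129, South 2.5195, East 4.8386, West 9.7992, Central 2.7153, Coastal 6.4743, Highland 7.8401.
Lower quotas: North 1, South 2, East 4, West 9, Central 2, Coastal 6, Highland 7 (sum 31, leaving 5 seats).
Remainders in descending order: Highland 0.8401, East 0.8386, North 0.8129, West 0.7992, Central 0.7153, South 0.5195, Coastal 0.4743.
Largest remainders: Highland, East, North, West, Central receive the extra seats.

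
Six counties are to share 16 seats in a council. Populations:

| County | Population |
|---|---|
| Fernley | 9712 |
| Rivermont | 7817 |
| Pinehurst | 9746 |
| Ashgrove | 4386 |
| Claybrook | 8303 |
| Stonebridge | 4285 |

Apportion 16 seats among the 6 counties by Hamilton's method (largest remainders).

Fernley 3, Rivermont 3, Pinehurst 3, Ashgrove 2, Claybrook 3, Stonebridge 2

Standard divisor: 44249 ÷ 16 ≈ 2765.562.
Standard quotas: Fernley 3.5118, Rivermont 2.8265, Pinehurst 3.5241, Ashgrove 1.5859, Claybrook 3.0023, Stonebridge 1.5494.
Lower quotas: Fernley 3, Rivermont 2, Pinehurst 3, Ashgrove 1, Claybrook 3, Stonebridge 1 (sum 13, leaving 3 seats).
Remainders in descending order: Rivermont 0.8265, Ashgrove 0.5859, Stonebridge 0.5494, Pinehurst 0.5241, Fernley 0.5118, Claybrook 0.0023.
Largest remainders: Rivermont, Ashgrove, Stonebridge receive the extra seats.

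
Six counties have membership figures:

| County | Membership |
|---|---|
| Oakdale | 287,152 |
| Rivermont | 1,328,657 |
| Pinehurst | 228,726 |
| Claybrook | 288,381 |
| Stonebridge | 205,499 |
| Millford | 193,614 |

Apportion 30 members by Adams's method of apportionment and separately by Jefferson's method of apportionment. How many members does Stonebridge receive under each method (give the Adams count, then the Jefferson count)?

Adams: Oakdale 3, Rivermont 14, Pinehurst 3, Claybrook 4, Stonebridge 3, Millford 3.
Jefferson: Oakdale 3, Rivermont 17, Pinehurst 3, Claybrook 3, Stonebridge 2, Millford 2.
Stonebridge gets 3 under Adams and 2 under Jefferson.

3 and 2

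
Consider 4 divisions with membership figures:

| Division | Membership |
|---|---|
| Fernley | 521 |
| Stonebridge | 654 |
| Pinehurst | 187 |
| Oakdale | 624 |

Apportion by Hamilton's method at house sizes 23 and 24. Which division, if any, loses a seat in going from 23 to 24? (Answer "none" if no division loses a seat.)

none

At 23 seats: Fernley 6, Stonebridge 8, Pinehurst 2, Oakdale 7.
At 24 seats: Fernley 6, Stonebridge 8, Pinehurst 2, Oakdale 8.
No division's allocation decreased.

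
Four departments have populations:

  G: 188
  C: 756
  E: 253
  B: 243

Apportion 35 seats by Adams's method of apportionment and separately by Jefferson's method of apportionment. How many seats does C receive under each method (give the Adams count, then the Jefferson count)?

Adams: G 5, C 18, E 6, B 6.
Jefferson: G 4, C 19, E 6, B 6.
C gets 18 under Adams and 19 under Jefferson.

18 and 19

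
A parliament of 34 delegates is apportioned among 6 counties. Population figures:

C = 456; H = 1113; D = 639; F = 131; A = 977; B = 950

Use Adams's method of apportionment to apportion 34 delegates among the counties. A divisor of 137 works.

With modified divisor 137: modified quotas C 3.328, H 8.124, D 4.664, F 0.956, A 7.131, B 6.934.
Rounding up: C 4, H 9, D 5, F 1, A 8, B 7 (total 34).

C=4; H=9; D=5; F=1; A=8; B=7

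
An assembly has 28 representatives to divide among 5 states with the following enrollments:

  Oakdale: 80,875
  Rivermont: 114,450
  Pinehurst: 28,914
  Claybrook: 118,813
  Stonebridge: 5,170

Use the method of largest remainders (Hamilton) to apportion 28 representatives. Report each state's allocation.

Oakdale: 7; Rivermont: 9; Pinehurst: 2; Claybrook: 10; Stonebridge: 0

Total 348222; standard divisor 348222/28 ≈ 12436.5.
Standard quotas: Oakdale 6.5030, Rivermont 9.2027, Pinehurst 2.3249, Claybrook 9.5536, Stonebridge 0.4157.
Lower quotas: Oakdale 6, Rivermont 9, Pinehurst 2, Claybrook 9, Stonebridge 0 (sum 26, leaving 2 seats).
Remainders in descending order: Claybrook 0.5536, Oakdale 0.5030, Stonebridge 0.4157, Pinehurst 0.3249, Rivermont 0.2027.
The surplus seats go to Claybrook, Oakdale.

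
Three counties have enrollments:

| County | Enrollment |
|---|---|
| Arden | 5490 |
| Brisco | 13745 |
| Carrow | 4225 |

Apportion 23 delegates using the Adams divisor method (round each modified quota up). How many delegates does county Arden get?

Standard divisor 23460/23 ≈ 1020; standard quotas: Arden 5.382, Brisco 13.475, Carrow 4.142.
Rounding up gives 6, 14, 5 = 25 seats, so the divisor must be adjusted.
With modified divisor 1080: modified quotas Arden 5.083, Brisco 12.727, Carrow 3.912.
Rounding up: Arden 6, Brisco 13, Carrow 4 (total 23).
Arden receives 6.

6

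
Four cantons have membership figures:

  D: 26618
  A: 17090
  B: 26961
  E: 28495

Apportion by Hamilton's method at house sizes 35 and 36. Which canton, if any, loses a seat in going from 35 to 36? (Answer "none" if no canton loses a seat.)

none

At 35 seats: D 9, A 6, B 10, E 10.
At 36 seats: D 10, A 6, B 10, E 10.
No canton's allocation decreased.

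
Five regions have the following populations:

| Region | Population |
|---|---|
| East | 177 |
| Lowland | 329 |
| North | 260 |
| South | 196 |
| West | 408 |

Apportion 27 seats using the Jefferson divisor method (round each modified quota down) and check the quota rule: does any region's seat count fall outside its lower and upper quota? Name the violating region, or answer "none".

none

Standard quotas: East 3.488, Lowland 6.484, North 5.124, South 3.863, West 8.041.
Jefferson allocation: East 3, Lowland 7, North 5, South 4, West 8.
Every allocation lies between the lower and upper quota.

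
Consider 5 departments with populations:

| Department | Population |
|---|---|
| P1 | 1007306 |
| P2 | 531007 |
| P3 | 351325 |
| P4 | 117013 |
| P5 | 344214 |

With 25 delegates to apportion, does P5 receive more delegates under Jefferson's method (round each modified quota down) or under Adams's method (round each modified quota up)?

Adams

Jefferson: P1 11, P2 6, P3 4, P4 1, P5 3.
Adams: P1 10, P2 5, P3 4, P4 2, P5 4.
P5 gets 3 under Jefferson and 4 under Adams.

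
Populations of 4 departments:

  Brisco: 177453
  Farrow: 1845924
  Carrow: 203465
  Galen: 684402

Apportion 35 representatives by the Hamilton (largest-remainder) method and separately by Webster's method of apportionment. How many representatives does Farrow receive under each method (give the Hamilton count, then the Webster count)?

Hamilton: Brisco 2, Farrow 22, Carrow 3, Galen 8.
Webster: Brisco 2, Farrow 23, Carrow 2, Galen 8.
Farrow gets 22 under Hamilton and 23 under Webster.

22 and 23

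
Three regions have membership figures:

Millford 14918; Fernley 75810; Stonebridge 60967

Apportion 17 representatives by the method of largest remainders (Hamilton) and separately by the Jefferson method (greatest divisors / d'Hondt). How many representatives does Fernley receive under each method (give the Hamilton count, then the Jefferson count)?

Hamilton: Millford 2, Fernley 8, Stonebridge 7.
Jefferson: Millford 1, Fernley 9, Stonebridge 7.
Fernley gets 8 under Hamilton and 9 under Jefferson.

8 and 9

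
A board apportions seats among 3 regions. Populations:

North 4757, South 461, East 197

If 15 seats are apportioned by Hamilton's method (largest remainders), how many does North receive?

Standard divisor: 5415 ÷ 15 = 361.
Standard quotas: North 13.177, South 1.277, East 0.546.
Lower quotas: North 13, South 1, East 0 (sum 14, leaving 1 seat).
Remainders in descending order: East 0.546, South 0.277, North 0.177.
Largest remainder: East receives the extra seat.
North receives 13.

13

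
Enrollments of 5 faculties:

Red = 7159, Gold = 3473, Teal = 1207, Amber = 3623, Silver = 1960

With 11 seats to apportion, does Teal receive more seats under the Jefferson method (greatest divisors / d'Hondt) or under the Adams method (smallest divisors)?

Jefferson: Red 5, Gold 2, Teal 0, Amber 3, Silver 1.
Adams: Red 4, Gold 2, Teal 1, Amber 2, Silver 2.
Teal gets 0 under Jefferson and 1 under Adams.

Adams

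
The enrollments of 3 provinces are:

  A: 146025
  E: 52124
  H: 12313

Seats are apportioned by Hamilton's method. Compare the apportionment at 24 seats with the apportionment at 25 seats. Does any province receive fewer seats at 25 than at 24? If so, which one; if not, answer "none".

none

At 24 seats: A 17, E 6, H 1.
At 25 seats: A 17, E 6, H 2.
No province's allocation decreased.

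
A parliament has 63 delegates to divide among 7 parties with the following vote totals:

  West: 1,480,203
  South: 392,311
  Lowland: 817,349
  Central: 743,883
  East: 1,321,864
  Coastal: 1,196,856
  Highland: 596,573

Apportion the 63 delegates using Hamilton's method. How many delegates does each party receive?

Total 6549039; standard divisor 6549039/63 = 103953.
Standard quotas: West 14.2392, South 3.7739, Lowland 7.8627, Central 7.1560, East 12.7160, Coastal 11.5134, Highland 5.7389.
Lower quotas: West 14, South 3, Lowland 7, Central 7, East 12, Coastal 11, Highland 5 (sum 59, leaving 4 seats).
Remainders in descending order: Lowland 0.8627, South 0.7739, Highland 0.7389, East 0.7160, Coastal 0.5134, West 0.2392, Central 0.1560.
The surplus seats go to Lowland, South, Highland, East.

West 14, South 4, Lowland 8, Central 7, East 13, Coastal 11, Highland 6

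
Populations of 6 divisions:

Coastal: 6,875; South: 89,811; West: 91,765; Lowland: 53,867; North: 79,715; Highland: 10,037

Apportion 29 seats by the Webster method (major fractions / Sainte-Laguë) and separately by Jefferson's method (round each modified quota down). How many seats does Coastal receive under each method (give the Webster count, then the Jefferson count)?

Webster: Coastal 1, South 8, West 8, Lowland 4, North 7, Highland 1.
Jefferson: Coastal 0, South 8, West 9, Lowland 5, North 7, Highland 0.
Coastal gets 1 under Webster and 0 under Jefferson.

1 and 0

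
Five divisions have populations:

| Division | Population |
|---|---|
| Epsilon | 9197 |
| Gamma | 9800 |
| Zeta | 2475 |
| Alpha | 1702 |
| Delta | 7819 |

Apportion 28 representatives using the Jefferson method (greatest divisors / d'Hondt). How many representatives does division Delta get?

7

Standard divisor 30993/28 ≈ 1106.893; standard quotas: Epsilon 8.309, Gamma 8.854, Zeta 2.236, Alpha 1.538, Delta 7.064.
Rounding down gives 8, 8, 2, 1, 7 = 26 seats, so the divisor must be adjusted.
With modified divisor 1000: modified quotas Epsilon 9.197, Gamma 9.800, Zeta 2.475, Alpha 1.702, Delta 7.819.
Rounding down: Epsilon 9, Gamma 9, Zeta 2, Alpha 1, Delta 7 (total 28).
Delta receives 7.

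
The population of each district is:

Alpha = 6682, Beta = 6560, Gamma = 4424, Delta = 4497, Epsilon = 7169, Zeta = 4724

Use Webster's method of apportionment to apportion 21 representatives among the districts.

Alpha: 4, Beta: 4, Gamma: 3, Delta: 3, Epsilon: 4, Zeta: 3

Standard divisor 34056/21 ≈ 1621.714; standard quotas: Alpha 4.120, Beta 4.045, Gamma 2.728, Delta 2.773, Epsilon 4.421, Zeta 2.913.
Rounding to the nearest integer gives Alpha 4, Beta 4, Gamma 3, Delta 3, Epsilon 4, Zeta 3 — total 21, matching the house size, so no adjustment is needed.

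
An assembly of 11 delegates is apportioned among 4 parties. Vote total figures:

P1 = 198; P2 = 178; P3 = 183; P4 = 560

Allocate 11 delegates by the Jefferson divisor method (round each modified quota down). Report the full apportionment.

Standard divisor 1119/11 ≈ 101.727; standard quotas: P1 1.946, P2 1.750, P3 1.799, P4 5.505.
Rounding down gives 1, 1, 1, 5 = 8 seats, so the divisor must be adjusted.
With modified divisor 90: modified quotas P1 2.200, P2 1.978, P3 2.033, P4 6.222.
Rounding down: P1 2, P2 1, P3 2, P4 6 (total 11).

P1: 2, P2: 1, P3: 2, P4: 6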